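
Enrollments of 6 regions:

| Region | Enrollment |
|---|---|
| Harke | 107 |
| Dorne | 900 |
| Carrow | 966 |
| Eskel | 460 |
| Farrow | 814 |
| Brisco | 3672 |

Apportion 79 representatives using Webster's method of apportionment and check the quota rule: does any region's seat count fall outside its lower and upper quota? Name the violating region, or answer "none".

Brisco

Standard quotas: Harke 1.222, Dorne 10.276, Carrow 11.030, Eskel 5.252, Farrow 9.294, Brisco 41.926.
Webster allocation: Harke 1, Dorne 10, Carrow 11, Eskel 5, Farrow 9, Brisco 43.
Brisco has quota 41.926 (lower 41, upper 42) but receives 43 — outside the quota interval.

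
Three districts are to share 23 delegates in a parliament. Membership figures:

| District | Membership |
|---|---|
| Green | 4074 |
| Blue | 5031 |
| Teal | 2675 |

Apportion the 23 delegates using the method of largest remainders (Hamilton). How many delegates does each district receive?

Standard divisor: 11780 ÷ 23 ≈ 512.174.
Standard quotas: Green 7.9543, Blue 9.8228, Teal 5.2228.
Lower quotas: Green 7, Blue 9, Teal 5 (sum 21, leaving 2 seats).
Remainders in descending order: Green 0.9543, Blue 0.8228, Teal 0.2228.
Largest remainders: Green, Blue receive the extra seats.

Green 8, Blue 10, Teal 5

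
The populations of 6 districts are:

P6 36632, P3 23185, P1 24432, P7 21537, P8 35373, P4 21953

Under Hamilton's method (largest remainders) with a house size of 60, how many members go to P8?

13

The standard divisor is 163112/60 ≈ 2718.533.
Standard quotas: P6 13.4749, P3 8.5285, P1 8.9872, P7 7.9223, P8 13.0118, P4 8.0753.
Lower quotas: P6 13, P3 8, P1 8, P7 7, P8 13, P4 8 (sum 57, leaving 3 seats).
Remainders in descending order: P1 0.9872, P7 0.9223, P3 0.5285, P6 0.4749, P4 0.0753, P8 0.0118.
The surplus seats go to P1, P7, P3.
P8 receives 13.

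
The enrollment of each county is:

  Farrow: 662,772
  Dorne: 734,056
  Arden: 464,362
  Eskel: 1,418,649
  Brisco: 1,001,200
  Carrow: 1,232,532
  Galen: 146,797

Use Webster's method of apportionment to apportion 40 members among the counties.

Farrow: 5, Dorne: 5, Arden: 3, Eskel: 10, Brisco: 7, Carrow: 9, Galen: 1

Standard divisor 5660368/40 ≈ 141509.2; standard quotas: Farrow 4.684, Dorne 5.187, Arden 3.281, Eskel 10.025, Brisco 7.075, Carrow 8.710, Galen 1.037.
Rounding to the nearest integer gives Farrow 5, Dorne 5, Arden 3, Eskel 10, Brisco 7, Carrow 9, Galen 1 — total 40, matching the house size, so no adjustment is needed.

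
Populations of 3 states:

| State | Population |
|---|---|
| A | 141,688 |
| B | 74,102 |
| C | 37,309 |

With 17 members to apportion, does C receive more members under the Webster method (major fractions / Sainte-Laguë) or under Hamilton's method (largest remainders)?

Webster

Webster: A 9, B 5, C 3.
Hamilton: A 10, B 5, C 2.
C gets 3 under Webster and 2 under Hamilton.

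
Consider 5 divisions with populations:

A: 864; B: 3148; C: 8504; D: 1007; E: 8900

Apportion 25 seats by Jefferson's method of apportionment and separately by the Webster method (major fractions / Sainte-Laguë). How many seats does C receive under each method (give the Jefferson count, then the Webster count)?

10 and 9

Jefferson: A 1, B 3, C 10, D 1, E 10.
Webster: A 1, B 4, C 9, D 1, E 10.
C gets 10 under Jefferson and 9 under Webster.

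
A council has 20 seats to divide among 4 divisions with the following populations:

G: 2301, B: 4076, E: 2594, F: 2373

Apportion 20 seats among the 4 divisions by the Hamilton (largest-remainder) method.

G 4, B 7, E 5, F 4

Standard divisor: 11344 ÷ 20 ≈ 567.2.
Standard quotas: G 4.057, B 7.186, E 4.573, F 4.184.
Lower quotas: G 4, B 7, E 4, F 4 (sum 19, leaving 1 seat).
Remainders in descending order: E 0.573, B 0.186, F 0.184, G 0.057.
The surplus seat goes to E.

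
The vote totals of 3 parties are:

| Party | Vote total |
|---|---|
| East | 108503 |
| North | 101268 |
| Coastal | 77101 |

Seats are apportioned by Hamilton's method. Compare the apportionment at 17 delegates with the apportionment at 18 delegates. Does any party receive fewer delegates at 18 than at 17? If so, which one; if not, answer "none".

At 17 seats: East 6, North 6, Coastal 5.
At 18 seats: East 7, North 6, Coastal 5.
No party's allocation decreased.

none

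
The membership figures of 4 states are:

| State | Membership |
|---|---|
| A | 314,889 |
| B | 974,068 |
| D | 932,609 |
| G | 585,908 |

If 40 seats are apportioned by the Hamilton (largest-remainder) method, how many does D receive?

13

Standard divisor: 2807474 ÷ 40 ≈ 70186.85.
Standard quotas: A 4.4864, B 13.8782, D 13.2875, G 8.3478.
Lower quotas: A 4, B 13, D 13, G 8 (sum 38, leaving 2 seats).
Remainders in descending order: B 0.8782, A 0.4864, G 0.3478, D 0.2875.
Largest remainders: B, A receive the extra seats.
D receives 13.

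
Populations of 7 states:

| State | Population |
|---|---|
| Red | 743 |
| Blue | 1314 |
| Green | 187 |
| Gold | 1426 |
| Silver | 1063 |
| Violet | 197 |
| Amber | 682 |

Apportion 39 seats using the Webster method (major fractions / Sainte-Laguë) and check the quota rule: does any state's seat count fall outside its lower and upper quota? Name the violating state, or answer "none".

Standard quotas: Red 5.163, Blue 9.132, Green 1.300, Gold 9.910, Silver 7.387, Violet 1.369, Amber 4.739.
Webster allocation: Red 5, Blue 9, Green 1, Gold 10, Silver 8, Violet 1, Amber 5.
Every allocation lies between the lower and upper quota.

none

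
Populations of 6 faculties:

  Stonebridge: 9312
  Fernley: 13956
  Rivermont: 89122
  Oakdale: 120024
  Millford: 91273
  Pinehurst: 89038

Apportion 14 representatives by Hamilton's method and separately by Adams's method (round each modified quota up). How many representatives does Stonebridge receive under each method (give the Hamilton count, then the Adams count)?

0 and 1

Hamilton: Stonebridge 0, Fernley 1, Rivermont 3, Oakdale 4, Millford 3, Pinehurst 3.
Adams: Stonebridge 1, Fernley 1, Rivermont 3, Oakdale 3, Millford 3, Pinehurst 3.
Stonebridge gets 0 under Hamilton and 1 under Adams.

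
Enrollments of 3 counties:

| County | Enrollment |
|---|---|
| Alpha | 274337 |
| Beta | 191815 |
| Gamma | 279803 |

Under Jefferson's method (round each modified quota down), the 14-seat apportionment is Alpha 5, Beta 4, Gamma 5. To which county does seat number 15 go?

Gamma

Priority for the next seat is population ÷ (current seats + 1).
Priorities: Alpha 45722.833, Beta 38363.000, Gamma 46633.833.
Highest priority: Gamma.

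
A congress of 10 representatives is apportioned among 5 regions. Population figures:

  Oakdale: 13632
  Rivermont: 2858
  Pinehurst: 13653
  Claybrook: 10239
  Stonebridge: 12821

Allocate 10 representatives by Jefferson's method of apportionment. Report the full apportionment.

Standard divisor 53203/10 ≈ 5320.3; standard quotas: Oakdale 2.562, Rivermont 0.537, Pinehurst 2.566, Claybrook 1.925, Stonebridge 2.410.
Rounding down gives 2, 0, 2, 1, 2 = 7 seats, so the divisor must be adjusted.
With modified divisor 4400: modified quotas Oakdale 3.098, Rivermont 0.650, Pinehurst 3.103, Claybrook 2.327, Stonebridge 2.914.
Rounding down: Oakdale 3, Rivermont 0, Pinehurst 3, Claybrook 2, Stonebridge 2 (total 10).

Oakdale=3, Rivermont=0, Pinehurst=3, Claybrook=2, Stonebridge=2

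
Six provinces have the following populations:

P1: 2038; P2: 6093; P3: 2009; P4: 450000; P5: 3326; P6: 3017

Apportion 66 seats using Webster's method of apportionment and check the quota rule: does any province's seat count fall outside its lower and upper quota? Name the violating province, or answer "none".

Standard quotas: P1 0.288, P2 0.862, P3 0.284, P4 63.668, P5 0.471, P6 0.427.
Webster allocation: P1 0, P2 1, P3 0, P4 65, P5 0, P6 0.
P4 has quota 63.668 (lower 63, upper 64) but receives 65 — outside the quota interval.

P4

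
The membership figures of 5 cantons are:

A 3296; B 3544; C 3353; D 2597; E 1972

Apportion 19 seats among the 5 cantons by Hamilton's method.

A 4, B 5, C 4, D 3, E 3

Total 14762; standard divisor 14762/19 ≈ 776.947.
Standard quotas: A 4.242, B 4.561, C 4.316, D 3.343, E 2.538.
Lower quotas: A 4, B 4, C 4, D 3, E 2 (sum 17, leaving 2 seats).
Remainders in descending order: B 0.561, E 0.538, D 0.343, C 0.316, A 0.242.
Largest remainders: B, E receive the extra seats.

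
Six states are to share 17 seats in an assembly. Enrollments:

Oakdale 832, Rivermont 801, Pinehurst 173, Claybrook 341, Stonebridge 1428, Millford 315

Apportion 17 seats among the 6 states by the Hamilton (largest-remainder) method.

Oakdale 4, Rivermont 4, Pinehurst 1, Claybrook 1, Stonebridge 6, Millford 1

Standard divisor: 3890 ÷ 17 ≈ 228.824.
Standard quotas: Oakdale 3.636, Rivermont 3.501, Pinehurst 0.756, Claybrook 1.490, Stonebridge 6.241, Millford 1.377.
Lower quotas: Oakdale 3, Rivermont 3, Pinehurst 0, Claybrook 1, Stonebridge 6, Millford 1 (sum 14, leaving 3 seats).
Remainders in descending order: Pinehurst 0.756, Oakdale 0.636, Rivermont 0.501, Claybrook 0.490, Millford 0.377, Stonebridge 0.241.
Largest remainders: Pinehurst, Oakdale, Rivermont receive the extra seats.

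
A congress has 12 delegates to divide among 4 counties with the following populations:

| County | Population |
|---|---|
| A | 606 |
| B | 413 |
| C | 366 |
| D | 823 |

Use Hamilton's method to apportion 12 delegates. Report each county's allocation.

Standard divisor: 2208 ÷ 12 = 184.
Standard quotas: A 3.293, B 2.245, C 1.989, D 4.473.
Lower quotas: A 3, B 2, C 1, D 4 (sum 10, leaving 2 seats).
Remainders in descending order: C 0.989, D 0.473, A 0.293, B 0.245.
Largest remainders: C, D receive the extra seats.

A: 3, B: 2, C: 2, D: 5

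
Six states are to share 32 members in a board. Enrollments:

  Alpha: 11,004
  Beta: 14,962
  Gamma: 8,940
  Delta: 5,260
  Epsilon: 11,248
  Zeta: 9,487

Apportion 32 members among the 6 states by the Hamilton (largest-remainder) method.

Alpha 6; Beta 8; Gamma 4; Delta 3; Epsilon 6; Zeta 5

Total 60901; standard divisor 60901/32 ≈ 1903.156.
Standard quotas: Alpha 5.7820, Beta 7.8617, Gamma 4.6975, Delta 2.7638, Epsilon 5.9102, Zeta 4.9849.
Lower quotas: Alpha 5, Beta 7, Gamma 4, Delta 2, Epsilon 5, Zeta 4 (sum 27, leaving 5 seats).
Remainders in descending order: Zeta 0.9849, Epsilon 0.9102, Beta 0.8617, Alpha 0.7820, Delta 0.7638, Gamma 0.6975.
The surplus seats go to Zeta, Epsilon, Beta, Alpha, Delta.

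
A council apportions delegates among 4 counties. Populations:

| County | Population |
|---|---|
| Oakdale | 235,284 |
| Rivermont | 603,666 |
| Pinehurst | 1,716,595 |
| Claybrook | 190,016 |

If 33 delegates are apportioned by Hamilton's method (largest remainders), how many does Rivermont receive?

Standard divisor: 2745561 ÷ 33 ≈ 83198.818.
Standard quotas: Oakdale 2.8280, Rivermont 7.2557, Pinehurst 20.6324, Claybrook 2.2839.
Lower quotas: Oakdale 2, Rivermont 7, Pinehurst 20, Claybrook 2 (sum 31, leaving 2 seats).
Remainders in descending order: Oakdale 0.8280, Pinehurst 0.6324, Claybrook 0.2839, Rivermont 0.2557.
Largest remainders: Oakdale, Pinehurst receive the extra seats.
Rivermont receives 7.

7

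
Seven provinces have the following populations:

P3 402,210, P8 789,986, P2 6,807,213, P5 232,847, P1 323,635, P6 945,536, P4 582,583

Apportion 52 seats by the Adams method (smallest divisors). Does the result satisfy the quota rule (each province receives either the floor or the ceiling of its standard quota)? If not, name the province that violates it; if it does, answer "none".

P2

Standard quotas: P3 2.074, P8 4.074, P2 35.103, P5 1.201, P1 1.669, P6 4.876, P4 3.004.
Adams allocation: P3 2, P8 4, P2 34, P5 2, P1 2, P6 5, P4 3.
P2 has quota 35.103 (lower 35, upper 36) but receives 34 — outside the quota interval.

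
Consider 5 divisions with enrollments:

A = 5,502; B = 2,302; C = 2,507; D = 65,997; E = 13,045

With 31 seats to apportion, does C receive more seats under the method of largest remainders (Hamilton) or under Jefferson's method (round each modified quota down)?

Hamilton: A 2, B 1, C 1, D 23, E 4.
Jefferson: A 2, B 0, C 0, D 25, E 4.
C gets 1 under Hamilton and 0 under Jefferson.

Hamilton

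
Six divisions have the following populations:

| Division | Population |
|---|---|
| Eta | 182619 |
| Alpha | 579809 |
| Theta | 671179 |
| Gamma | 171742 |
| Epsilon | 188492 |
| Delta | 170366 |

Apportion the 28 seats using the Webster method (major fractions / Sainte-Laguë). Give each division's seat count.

Standard divisor 1964207/28 ≈ 70150.25; standard quotas: Eta 2.603, Alpha 8.265, Theta 9.568, Gamma 2.448, Epsilon 2.687, Delta 2.429.
Rounding to the nearest integer gives Eta 3, Alpha 8, Theta 10, Gamma 2, Epsilon 3, Delta 2 — total 28, matching the house size, so no adjustment is needed.

Eta=3, Alpha=8, Theta=10, Gamma=2, Epsilon=3, Delta=2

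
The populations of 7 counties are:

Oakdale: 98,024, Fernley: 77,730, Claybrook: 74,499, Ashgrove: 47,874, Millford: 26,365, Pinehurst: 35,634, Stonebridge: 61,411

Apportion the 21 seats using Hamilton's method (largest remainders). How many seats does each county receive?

Oakdale: 5; Fernley: 4; Claybrook: 4; Ashgrove: 2; Millford: 1; Pinehurst: 2; Stonebridge: 3

The standard divisor is 421537/21 ≈ 20073.19.
Standard quotas: Oakdale 4.8833, Fernley 3.8723, Claybrook 3.7114, Ashgrove 2.3850, Millford 1.3134, Pinehurst 1.7752, Stonebridge 3.0594.
Lower quotas: Oakdale 4, Fernley 3, Claybrook 3, Ashgrove 2, Millford 1, Pinehurst 1, Stonebridge 3 (sum 17, leaving 4 seats).
Remainders in descending order: Oakdale 0.8833, Fernley 0.8723, Pinehurst 0.7752, Claybrook 0.7114, Ashgrove 0.3850, Millford 0.3134, Stonebridge 0.0594.
The surplus seats go to Oakdale, Fernley, Pinehurst, Claybrook.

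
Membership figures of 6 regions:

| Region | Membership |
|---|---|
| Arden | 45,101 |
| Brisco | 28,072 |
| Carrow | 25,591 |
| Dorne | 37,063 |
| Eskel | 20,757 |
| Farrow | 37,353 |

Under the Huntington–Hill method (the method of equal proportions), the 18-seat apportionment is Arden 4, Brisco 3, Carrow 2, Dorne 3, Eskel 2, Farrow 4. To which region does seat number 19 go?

Priority for the next seat is population ÷ (√(s·(s+1))).
Priorities: Arden 10084.890, Brisco 8103.688, Carrow 10447.482, Dorne 10699.167, Eskel 8474.010, Farrow 8352.385.
Highest priority: Dorne.

Dorne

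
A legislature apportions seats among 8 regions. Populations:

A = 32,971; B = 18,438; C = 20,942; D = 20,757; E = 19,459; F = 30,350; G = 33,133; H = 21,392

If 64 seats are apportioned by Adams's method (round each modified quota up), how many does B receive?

6

Standard divisor 197442/64 ≈ 3085.031; standard quotas: A 10.687, B 5.977, C 6.788, D 6.728, E 6.308, F 9.838, G 10.740, H 6.934.
Rounding up gives 11, 6, 7, 7, 7, 10, 11, 7 = 66 seats, so the divisor must be adjusted.
With modified divisor 3305: modified quotas A 9.976, B 5.579, C 6.336, D 6.280, E 5.888, F 9.183, G 10.025, H 6.473.
Rounding up: A 10, B 6, C 7, D 7, E 6, F 10, G 11, H 7 (total 64).
B receives 6.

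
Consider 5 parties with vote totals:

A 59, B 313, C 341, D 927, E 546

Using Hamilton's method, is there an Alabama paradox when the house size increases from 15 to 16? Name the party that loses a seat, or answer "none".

A

At 15 seats: A 1, B 2, C 2, D 6, E 4.
At 16 seats: A 0, B 2, C 3, D 7, E 4.
A drops from 1 to 0.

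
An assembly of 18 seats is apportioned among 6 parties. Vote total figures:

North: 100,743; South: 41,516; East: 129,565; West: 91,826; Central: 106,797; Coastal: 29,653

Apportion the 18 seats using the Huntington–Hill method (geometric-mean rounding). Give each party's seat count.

North=4, South=2, East=4, West=3, Central=4, Coastal=1

With divisor 29027: modified quotas North 3.471, South 1.430, East 4.464, West 3.163, Central 3.679, Coastal 1.022.
Geometric-mean thresholds: North √(3·4)=3.464, South √(1·2)=1.414, East √(4·5)=4.472, West √(3·4)=3.464, Central √(3·4)=3.464, Coastal √(1·2)=1.414.
Each quota rounded against its threshold gives North 4, South 2, East 4, West 3, Central 4, Coastal 1 (total 18).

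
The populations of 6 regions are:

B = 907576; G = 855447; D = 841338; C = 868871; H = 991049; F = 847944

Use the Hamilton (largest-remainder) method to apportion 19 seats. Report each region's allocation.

Standard divisor: 5312225 ÷ 19 ≈ 279590.789.
Standard quotas: B 3.2461, G 3.0596, D 3.0092, C 3.1077, H 3.5446, F 3.0328.
Lower quotas: B 3, G 3, D 3, C 3, H 3, F 3 (sum 18, leaving 1 seat).
Remainders in descending order: H 0.5446, B 0.2461, C 0.1077, G 0.0596, F 0.0328, D 0.0092.
Largest remainder: H receives the extra seat.

B: 3; G: 3; D: 3; C: 3; H: 4; F: 3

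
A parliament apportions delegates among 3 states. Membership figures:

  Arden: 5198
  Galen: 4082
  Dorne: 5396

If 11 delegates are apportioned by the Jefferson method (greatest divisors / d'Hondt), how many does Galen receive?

3

Standard divisor 14676/11 ≈ 1334.182; standard quotas: Arden 3.896, Galen 3.060, Dorne 4.044.
Rounding down gives 3, 3, 4 = 10 seats, so the divisor must be adjusted.
With modified divisor 1200: modified quotas Arden 4.332, Galen 3.402, Dorne 4.497.
Rounding down: Arden 4, Galen 3, Dorne 4 (total 11).
Galen receives 3.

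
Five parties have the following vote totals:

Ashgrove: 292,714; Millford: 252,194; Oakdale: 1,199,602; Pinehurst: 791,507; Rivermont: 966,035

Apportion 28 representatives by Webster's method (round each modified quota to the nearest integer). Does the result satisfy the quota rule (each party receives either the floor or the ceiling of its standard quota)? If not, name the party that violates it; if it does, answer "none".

Standard quotas: Ashgrove 2.340, Millford 2.016, Oakdale 9.591, Pinehurst 6.328, Rivermont 7.724.
Webster allocation: Ashgrove 2, Millford 2, Oakdale 10, Pinehurst 6, Rivermont 8.
Every allocation lies between the lower and upper quota.

none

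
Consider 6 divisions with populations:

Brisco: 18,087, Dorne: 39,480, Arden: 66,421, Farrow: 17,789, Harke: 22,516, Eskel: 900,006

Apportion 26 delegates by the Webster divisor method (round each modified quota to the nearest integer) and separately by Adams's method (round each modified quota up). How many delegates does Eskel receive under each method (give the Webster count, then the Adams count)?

22 and 20

Webster: Brisco 0, Dorne 1, Arden 2, Farrow 0, Harke 1, Eskel 22.
Adams: Brisco 1, Dorne 1, Arden 2, Farrow 1, Harke 1, Eskel 20.
Eskel gets 22 under Webster and 20 under Adams.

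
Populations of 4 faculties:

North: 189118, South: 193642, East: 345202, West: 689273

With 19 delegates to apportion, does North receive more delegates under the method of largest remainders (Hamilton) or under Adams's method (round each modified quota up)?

Adams

Hamilton: North 2, South 3, East 5, West 9.
Adams: North 3, South 3, East 5, West 8.
North gets 2 under Hamilton and 3 under Adams.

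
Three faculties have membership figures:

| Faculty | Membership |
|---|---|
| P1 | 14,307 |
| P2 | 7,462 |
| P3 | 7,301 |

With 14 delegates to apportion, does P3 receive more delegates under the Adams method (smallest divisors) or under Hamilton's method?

Adams

Adams: P1 6, P2 4, P3 4.
Hamilton: P1 7, P2 4, P3 3.
P3 gets 4 under Adams and 3 under Hamilton.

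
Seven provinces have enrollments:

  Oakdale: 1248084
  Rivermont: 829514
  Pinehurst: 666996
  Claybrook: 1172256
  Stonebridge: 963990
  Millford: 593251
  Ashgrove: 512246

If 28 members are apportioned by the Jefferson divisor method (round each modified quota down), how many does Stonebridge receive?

Standard divisor 5986337/28 ≈ 213797.75; standard quotas: Oakdale 5.838, Rivermont 3.880, Pinehurst 3.120, Claybrook 5.483, Stonebridge 4.509, Millford 2.775, Ashgrove 2.396.
Rounding down gives 5, 3, 3, 5, 4, 2, 2 = 24 seats, so the divisor must be adjusted.
With modified divisor 194100: modified quotas Oakdale 6.430, Rivermont 4.274, Pinehurst 3.436, Claybrook 6.039, Stonebridge 4.966, Millford 3.056, Ashgrove 2.639.
Rounding down: Oakdale 6, Rivermont 4, Pinehurst 3, Claybrook 6, Stonebridge 4, Millford 3, Ashgrove 2 (total 28).
Stonebridge receives 4.

4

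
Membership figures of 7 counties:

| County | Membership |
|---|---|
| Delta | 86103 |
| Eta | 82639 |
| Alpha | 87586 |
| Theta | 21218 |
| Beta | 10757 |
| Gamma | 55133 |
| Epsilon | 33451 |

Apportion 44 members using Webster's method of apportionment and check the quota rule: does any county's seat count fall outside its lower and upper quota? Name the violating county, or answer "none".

none

Standard quotas: Delta 10.052, Eta 9.648, Alpha 10.225, Theta 2.477, Beta 1.256, Gamma 6.437, Epsilon 3.905.
Webster allocation: Delta 10, Eta 10, Alpha 10, Theta 3, Beta 1, Gamma 6, Epsilon 4.
Every allocation lies between the lower and upper quota.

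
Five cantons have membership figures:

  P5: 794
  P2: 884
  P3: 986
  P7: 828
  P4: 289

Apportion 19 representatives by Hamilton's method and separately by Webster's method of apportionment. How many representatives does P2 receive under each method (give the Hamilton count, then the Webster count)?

4 and 5

Hamilton: P5 4, P2 4, P3 5, P7 4, P4 2.
Webster: P5 4, P2 5, P3 5, P7 4, P4 1.
P2 gets 4 under Hamilton and 5 under Webster.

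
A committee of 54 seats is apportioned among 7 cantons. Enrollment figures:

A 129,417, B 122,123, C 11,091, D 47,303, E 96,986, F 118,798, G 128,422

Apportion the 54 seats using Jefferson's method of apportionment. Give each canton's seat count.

Standard divisor 654140/54 ≈ 12113.704; standard quotas: A 10.684, B 10.081, C 0.916, D 3.905, E 8.006, F 9.807, G 10.601.
Rounding down gives 10, 10, 0, 3, 8, 9, 10 = 50 seats, so the divisor must be adjusted.
With modified divisor 11400: modified quotas A 11.352, B 10.713, C 0.973, D 4.149, E 8.508, F 10.421, G 11.265.
Rounding down: A 11, B 10, C 0, D 4, E 8, F 10, G 11 (total 54).

A: 11, B: 10, C: 0, D: 4, E: 8, F: 10, G: 11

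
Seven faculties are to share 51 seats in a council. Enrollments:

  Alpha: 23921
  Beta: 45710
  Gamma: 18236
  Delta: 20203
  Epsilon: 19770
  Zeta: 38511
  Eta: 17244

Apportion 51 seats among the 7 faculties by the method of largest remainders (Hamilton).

Total 183595; standard divisor 183595/51 ≈ 3599.902.
Standard quotas: Alpha 6.6449, Beta 12.6976, Gamma 5.0657, Delta 5.6121, Epsilon 5.4918, Zeta 10.6978, Eta 4.7901.
Lower quotas: Alpha 6, Beta 12, Gamma 5, Delta 5, Epsilon 5, Zeta 10, Eta 4 (sum 47, leaving 4 seats).
Remainders in descending order: Eta 0.7901, Zeta 0.6978, Beta 0.6976, Alpha 0.6449, Delta 0.6121, Epsilon 0.4918, Gamma 0.0657.
The surplus seats go to Eta, Zeta, Beta, Alpha.

Alpha 7, Beta 13, Gamma 5, Delta 5, Epsilon 5, Zeta 11, Eta 5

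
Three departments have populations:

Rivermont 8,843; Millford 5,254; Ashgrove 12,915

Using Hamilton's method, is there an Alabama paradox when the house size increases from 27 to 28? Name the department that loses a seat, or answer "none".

none

At 27 seats: Rivermont 9, Millford 5, Ashgrove 13.
At 28 seats: Rivermont 9, Millford 6, Ashgrove 13.
No department's allocation decreased.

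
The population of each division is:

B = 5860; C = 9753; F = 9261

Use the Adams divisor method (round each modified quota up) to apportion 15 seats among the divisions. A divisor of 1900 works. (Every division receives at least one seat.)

With modified divisor 1900: modified quotas B 3.084, C 5.133, F 4.874.
Rounding up: B 4, C 6, F 5 (total 15).

B 4, C 6, F 5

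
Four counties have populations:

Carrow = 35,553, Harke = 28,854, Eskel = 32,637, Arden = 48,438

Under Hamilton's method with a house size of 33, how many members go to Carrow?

Total 145482; standard divisor 145482/33 ≈ 4408.545.
Standard quotas: Carrow 8.0646, Harke 6.5450, Eskel 7.4031, Arden 10.9873.
Lower quotas: Carrow 8, Harke 6, Eskel 7, Arden 10 (sum 31, leaving 2 seats).
Remainders in descending order: Arden 0.9873, Harke 0.5450, Eskel 0.4031, Carrow 0.0646.
Largest remainders: Arden, Harke receive the extra seats.
Carrow receives 8.

8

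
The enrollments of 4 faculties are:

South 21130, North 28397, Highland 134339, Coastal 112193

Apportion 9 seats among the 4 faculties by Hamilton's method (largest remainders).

Total 296059; standard divisor 296059/9 ≈ 32895.444.
Standard quotas: South 0.6423, North 0.8633, Highland 4.0838, Coastal 3.4106.
Lower quotas: South 0, North 0, Highland 4, Coastal 3 (sum 7, leaving 2 seats).
Remainders in descending order: North 0.8633, South 0.6423, Coastal 0.4106, Highland 0.0838.
The surplus seats go to North, South.

South 1; North 1; Highland 4; Coastal 3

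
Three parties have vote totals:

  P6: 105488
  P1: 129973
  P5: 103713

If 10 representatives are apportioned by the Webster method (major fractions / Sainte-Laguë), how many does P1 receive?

Standard divisor 339174/10 ≈ 33917.4; standard quotas: P6 3.110, P1 3.832, P5 3.058.
Rounding to the nearest integer gives P6 3, P1 4, P5 3 — total 10, matching the house size, so no adjustment is needed.
P1 receives 4.

4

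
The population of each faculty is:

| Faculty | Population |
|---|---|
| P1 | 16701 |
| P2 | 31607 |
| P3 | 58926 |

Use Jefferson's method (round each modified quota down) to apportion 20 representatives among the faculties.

P1 3, P2 6, P3 11

Standard divisor 107234/20 ≈ 5361.7; standard quotas: P1 3.115, P2 5.895, P3 10.990.
Rounding down gives 3, 5, 10 = 18 seats, so the divisor must be adjusted.
With modified divisor 5100: modified quotas P1 3.275, P2 6.197, P3 11.554.
Rounding down: P1 3, P2 6, P3 11 (total 20).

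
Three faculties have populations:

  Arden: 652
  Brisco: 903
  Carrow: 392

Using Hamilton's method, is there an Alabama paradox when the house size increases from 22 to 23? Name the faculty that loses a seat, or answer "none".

Carrow

At 22 seats: Arden 7, Brisco 10, Carrow 5.
At 23 seats: Arden 8, Brisco 11, Carrow 4.
Carrow drops from 5 to 4.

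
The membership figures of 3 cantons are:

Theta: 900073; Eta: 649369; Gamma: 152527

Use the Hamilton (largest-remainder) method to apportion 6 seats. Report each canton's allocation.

Theta: 3, Eta: 2, Gamma: 1

Total 1701969; standard divisor 1701969/6 ≈ 283661.5.
Standard quotas: Theta 3.1731, Eta 2.2892, Gamma 0.5377.
Lower quotas: Theta 3, Eta 2, Gamma 0 (sum 5, leaving 1 seat).
Remainders in descending order: Gamma 0.5377, Eta 0.2892, Theta 0.1731.
Largest remainder: Gamma receives the extra seat.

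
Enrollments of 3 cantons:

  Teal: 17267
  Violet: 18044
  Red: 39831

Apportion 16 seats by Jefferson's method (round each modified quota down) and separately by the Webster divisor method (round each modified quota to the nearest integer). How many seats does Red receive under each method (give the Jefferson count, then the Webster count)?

9 and 8

Jefferson: Teal 3, Violet 4, Red 9.
Webster: Teal 4, Violet 4, Red 8.
Red gets 9 under Jefferson and 8 under Webster.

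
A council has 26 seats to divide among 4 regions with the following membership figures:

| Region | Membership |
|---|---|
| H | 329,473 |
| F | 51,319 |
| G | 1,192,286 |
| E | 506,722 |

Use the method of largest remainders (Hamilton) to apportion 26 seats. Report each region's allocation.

Standard divisor: 2079800 ÷ 26 ≈ 79992.308.
Standard quotas: H 4.1188, F 0.6415, G 14.9050, E 6.3346.
Lower quotas: H 4, F 0, G 14, E 6 (sum 24, leaving 2 seats).
Remainders in descending order: G 0.9050, F 0.6415, E 0.3346, H 0.1188.
The surplus seats go to G, F.

H 4, F 1, G 15, E 6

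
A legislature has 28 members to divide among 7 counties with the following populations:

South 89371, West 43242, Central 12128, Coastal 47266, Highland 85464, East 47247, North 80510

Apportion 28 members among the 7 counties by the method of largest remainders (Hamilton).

South=6, West=3, Central=1, Coastal=3, Highland=6, East=3, North=6

The standard divisor is 405228/28 ≈ 14472.429.
Standard quotas: South 6.1753, West 2.9879, Central 0.8380, Coastal 3.2659, Highland 5.9053, East 3.2646, North 5.5630.
Lower quotas: South 6, West 2, Central 0, Coastal 3, Highland 5, East 3, North 5 (sum 24, leaving 4 seats).
Remainders in descending order: West 0.9879, Highland 0.9053, Central 0.8380, North 0.5630, Coastal 0.2659, East 0.2646, South 0.1753.
The surplus seats go to West, Highland, Central, North.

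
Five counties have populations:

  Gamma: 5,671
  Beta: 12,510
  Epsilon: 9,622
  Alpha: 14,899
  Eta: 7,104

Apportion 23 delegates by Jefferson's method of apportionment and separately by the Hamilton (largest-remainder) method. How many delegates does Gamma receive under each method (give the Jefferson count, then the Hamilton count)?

Jefferson: Gamma 2, Beta 6, Epsilon 5, Alpha 7, Eta 3.
Hamilton: Gamma 3, Beta 6, Epsilon 4, Alpha 7, Eta 3.
Gamma gets 2 under Jefferson and 3 under Hamilton.

2 and 3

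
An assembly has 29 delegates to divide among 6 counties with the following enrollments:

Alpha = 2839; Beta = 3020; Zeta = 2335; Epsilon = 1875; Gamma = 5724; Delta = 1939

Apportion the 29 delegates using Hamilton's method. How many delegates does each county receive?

Standard divisor: 17732 ÷ 29 ≈ 611.448.
Standard quotas: Alpha 4.6431, Beta 4.9391, Zeta 3.8188, Epsilon 3.0665, Gamma 9.3614, Delta 3.1712.
Lower quotas: Alpha 4, Beta 4, Zeta 3, Epsilon 3, Gamma 9, Delta 3 (sum 26, leaving 3 seats).
Remainders in descending order: Beta 0.9391, Zeta 0.8188, Alpha 0.6431, Gamma 0.3614, Delta 0.1712, Epsilon 0.0665.
The surplus seats go to Beta, Zeta, Alpha.

Alpha 5, Beta 5, Zeta 4, Epsilon 3, Gamma 9, Delta 3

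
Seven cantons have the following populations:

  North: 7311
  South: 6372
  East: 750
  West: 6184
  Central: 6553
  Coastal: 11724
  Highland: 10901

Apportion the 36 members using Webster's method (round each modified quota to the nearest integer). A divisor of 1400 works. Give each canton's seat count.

With modified divisor 1400: modified quotas North 5.222, South 4.551, East 0.536, West 4.417, Central 4.681, Coastal 8.374, Highland 7.786.
Rounding to the nearest integer: North 5, South 5, East 1, West 4, Central 5, Coastal 8, Highland 8 (total 36).

North 5, South 5, East 1, West 4, Central 5, Coastal 8, Highland 8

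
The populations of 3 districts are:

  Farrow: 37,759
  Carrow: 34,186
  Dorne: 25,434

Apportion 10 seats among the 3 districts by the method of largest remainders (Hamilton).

Standard divisor: 97379 ÷ 10 ≈ 9737.9.
Standard quotas: Farrow 3.8775, Carrow 3.5106, Dorne 2.6119.
Lower quotas: Farrow 3, Carrow 3, Dorne 2 (sum 8, leaving 2 seats).
Remainders in descending order: Farrow 0.8775, Dorne 0.6119, Carrow 0.5106.
The surplus seats go to Farrow, Dorne.

Farrow 4; Carrow 3; Dorne 3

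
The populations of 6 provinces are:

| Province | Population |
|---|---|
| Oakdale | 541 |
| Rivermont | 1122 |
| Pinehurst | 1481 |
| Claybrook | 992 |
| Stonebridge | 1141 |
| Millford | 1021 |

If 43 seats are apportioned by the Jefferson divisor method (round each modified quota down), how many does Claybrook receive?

Standard divisor 6298/43 ≈ 146.465; standard quotas: Oakdale 3.694, Rivermont 7.661, Pinehurst 10.112, Claybrook 6.773, Stonebridge 7.790, Millford 6.971.
Rounding down gives 3, 7, 10, 6, 7, 6 = 39 seats, so the divisor must be adjusted.
With modified divisor 138: modified quotas Oakdale 3.920, Rivermont 8.130, Pinehurst 10.732, Claybrook 7.188, Stonebridge 8.268, Millford 7.399.
Rounding down: Oakdale 3, Rivermont 8, Pinehurst 10, Claybrook 7, Stonebridge 8, Millford 7 (total 43).
Claybrook receives 7.

7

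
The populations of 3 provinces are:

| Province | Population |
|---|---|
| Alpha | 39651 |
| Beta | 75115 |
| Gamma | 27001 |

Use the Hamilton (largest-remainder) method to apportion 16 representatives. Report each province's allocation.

Alpha: 4, Beta: 9, Gamma: 3

Standard divisor: 141767 ÷ 16 ≈ 8860.438.
Standard quotas: Alpha 4.4751, Beta 8.4776, Gamma 3.0474.
Lower quotas: Alpha 4, Beta 8, Gamma 3 (sum 15, leaving 1 seat).
Remainders in descending order: Beta 0.4776, Alpha 0.4751, Gamma 0.0474.
The surplus seat goes to Beta.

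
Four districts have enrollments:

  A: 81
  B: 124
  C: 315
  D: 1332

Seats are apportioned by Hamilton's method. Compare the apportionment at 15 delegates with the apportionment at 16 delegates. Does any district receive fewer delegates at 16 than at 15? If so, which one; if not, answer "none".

none

At 15 seats: A 1, B 1, C 2, D 11.
At 16 seats: A 1, B 1, C 3, D 11.
No district's allocation decreased.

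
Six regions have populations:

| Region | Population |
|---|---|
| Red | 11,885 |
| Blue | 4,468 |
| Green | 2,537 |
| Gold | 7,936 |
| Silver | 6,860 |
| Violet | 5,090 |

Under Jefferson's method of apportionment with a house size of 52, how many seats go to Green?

3

Standard divisor 38776/52 ≈ 745.692; standard quotas: Red 15.938, Blue 5.992, Green 3.402, Gold 10.642, Silver 9.200, Violet 6.826.
Rounding down gives 15, 5, 3, 10, 9, 6 = 48 seats, so the divisor must be adjusted.
With modified divisor 700: modified quotas Red 16.979, Blue 6.383, Green 3.624, Gold 11.337, Silver 9.800, Violet 7.271.
Rounding down: Red 16, Blue 6, Green 3, Gold 11, Silver 9, Violet 7 (total 52).
Green receives 3.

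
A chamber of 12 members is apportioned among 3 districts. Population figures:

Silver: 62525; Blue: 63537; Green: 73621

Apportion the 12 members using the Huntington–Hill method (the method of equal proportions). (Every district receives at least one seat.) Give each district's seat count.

Silver 4, Blue 4, Green 4

With divisor 17256: modified quotas Silver 3.623, Blue 3.682, Green 4.266.
Geometric-mean thresholds: Silver √(3·4)=3.464, Blue √(3·4)=3.464, Green √(4·5)=4.472.
Each quota rounded against its threshold gives Silver 4, Blue 4, Green 4 (total 12).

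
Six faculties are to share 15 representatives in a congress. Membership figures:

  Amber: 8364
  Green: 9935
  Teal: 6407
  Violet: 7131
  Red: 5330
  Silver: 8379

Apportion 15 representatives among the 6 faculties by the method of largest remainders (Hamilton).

Standard divisor: 45546 ÷ 15 ≈ 3036.4.
Standard quotas: Amber 2.7546, Green 3.2720, Teal 2.1101, Violet 2.3485, Red 1.7554, Silver 2.7595.
Lower quotas: Amber 2, Green 3, Teal 2, Violet 2, Red 1, Silver 2 (sum 12, leaving 3 seats).
Remainders in descending order: Silver 0.7595, Red 0.7554, Amber 0.7546, Violet 0.3485, Green 0.2720, Teal 0.1101.
Largest remainders: Silver, Red, Amber receive the extra seats.

Amber=3, Green=3, Teal=2, Violet=2, Red=2, Silver=3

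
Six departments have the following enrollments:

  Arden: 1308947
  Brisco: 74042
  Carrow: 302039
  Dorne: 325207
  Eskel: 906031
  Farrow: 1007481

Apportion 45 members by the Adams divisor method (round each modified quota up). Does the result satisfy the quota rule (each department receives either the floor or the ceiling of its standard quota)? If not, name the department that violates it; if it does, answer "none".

none

Standard quotas: Arden 15.012, Brisco 0.849, Carrow 3.464, Dorne 3.730, Eskel 10.391, Farrow 11.554.
Adams allocation: Arden 15, Brisco 1, Carrow 4, Dorne 4, Eskel 10, Farrow 11.
Every allocation lies between the lower and upper quota.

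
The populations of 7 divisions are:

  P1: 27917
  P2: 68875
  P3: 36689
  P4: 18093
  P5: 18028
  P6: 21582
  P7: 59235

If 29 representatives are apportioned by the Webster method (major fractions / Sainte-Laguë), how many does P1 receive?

3

Standard divisor 250419/29 ≈ 8635.138; standard quotas: P1 3.233, P2 7.976, P3 4.249, P4 2.095, P5 2.088, P6 2.499, P7 6.860.
Rounding to the nearest integer gives 3, 8, 4, 2, 2, 2, 7 = 28 seats, so the divisor must be adjusted.
With modified divisor 8400: modified quotas P1 3.323, P2 8.199, P3 4.368, P4 2.154, P5 2.146, P6 2.569, P7 7.052.
Rounding to the nearest integer: P1 3, P2 8, P3 4, P4 2, P5 2, P6 3, P7 7 (total 29).
P1 receives 3.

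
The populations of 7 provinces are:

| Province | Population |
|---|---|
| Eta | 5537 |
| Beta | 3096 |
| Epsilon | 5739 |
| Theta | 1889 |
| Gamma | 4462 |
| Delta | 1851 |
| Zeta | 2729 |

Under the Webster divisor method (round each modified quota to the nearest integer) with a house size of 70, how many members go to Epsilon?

Standard divisor 25303/70 ≈ 361.471; standard quotas: Eta 15.318, Beta 8.565, Epsilon 15.877, Theta 5.226, Gamma 12.344, Delta 5.121, Zeta 7.550.
Rounding to the nearest integer gives Eta 15, Beta 9, Epsilon 16, Theta 5, Gamma 12, Delta 5, Zeta 8 — total 70, matching the house size, so no adjustment is needed.
Epsilon receives 16.

16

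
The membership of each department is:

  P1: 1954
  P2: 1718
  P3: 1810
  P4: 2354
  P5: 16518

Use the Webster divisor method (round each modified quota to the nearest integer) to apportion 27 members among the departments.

P1=2, P2=2, P3=2, P4=3, P5=18

Standard divisor 24354/27 ≈ 902; standard quotas: P1 2.166, P2 1.905, P3 2.007, P4 2.610, P5 18.313.
Rounding to the nearest integer gives P1 2, P2 2, P3 2, P4 3, P5 18 — total 27, matching the house size, so no adjustment is needed.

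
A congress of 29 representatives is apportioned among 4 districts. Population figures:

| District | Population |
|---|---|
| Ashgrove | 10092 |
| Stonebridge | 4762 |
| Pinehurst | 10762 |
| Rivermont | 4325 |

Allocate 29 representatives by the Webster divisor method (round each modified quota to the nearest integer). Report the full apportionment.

Standard divisor 29941/29 ≈ 1032.448; standard quotas: Ashgrove 9.775, Stonebridge 4.612, Pinehurst 10.424, Rivermont 4.189.
Rounding to the nearest integer gives Ashgrove 10, Stonebridge 5, Pinehurst 10, Rivermont 4 — total 29, matching the house size, so no adjustment is needed.

Ashgrove 10, Stonebridge 5, Pinehurst 10, Rivermont 4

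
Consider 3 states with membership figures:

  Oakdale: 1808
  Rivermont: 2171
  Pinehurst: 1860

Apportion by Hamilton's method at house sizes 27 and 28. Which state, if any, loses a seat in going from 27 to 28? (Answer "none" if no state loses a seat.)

none

At 27 seats: Oakdale 8, Rivermont 10, Pinehurst 9.
At 28 seats: Oakdale 9, Rivermont 10, Pinehurst 9.
No state's allocation decreased.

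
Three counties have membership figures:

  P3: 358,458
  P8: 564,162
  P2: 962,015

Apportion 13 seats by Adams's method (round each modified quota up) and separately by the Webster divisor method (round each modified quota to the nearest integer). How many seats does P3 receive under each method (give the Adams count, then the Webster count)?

3 and 2

Adams: P3 3, P8 4, P2 6.
Webster: P3 2, P8 4, P2 7.
P3 gets 3 under Adams and 2 under Webster.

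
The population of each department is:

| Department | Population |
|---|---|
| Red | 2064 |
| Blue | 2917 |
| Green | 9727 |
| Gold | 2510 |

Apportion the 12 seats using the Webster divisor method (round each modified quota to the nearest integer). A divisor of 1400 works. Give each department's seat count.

Red: 1; Blue: 2; Green: 7; Gold: 2

With modified divisor 1400: modified quotas Red 1.474, Blue 2.084, Green 6.948, Gold 1.793.
Rounding to the nearest integer: Red 1, Blue 2, Green 7, Gold 2 (total 12).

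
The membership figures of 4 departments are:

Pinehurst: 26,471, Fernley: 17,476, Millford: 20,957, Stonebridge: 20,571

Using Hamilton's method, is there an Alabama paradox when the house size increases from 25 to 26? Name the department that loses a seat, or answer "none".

none

At 25 seats: Pinehurst 8, Fernley 5, Millford 6, Stonebridge 6.
At 26 seats: Pinehurst 8, Fernley 5, Millford 7, Stonebridge 6.
No department's allocation decreased.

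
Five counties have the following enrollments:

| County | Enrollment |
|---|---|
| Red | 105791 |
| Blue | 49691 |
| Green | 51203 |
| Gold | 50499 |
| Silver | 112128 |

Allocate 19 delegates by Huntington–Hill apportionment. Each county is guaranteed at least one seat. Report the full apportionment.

With divisor 20379: modified quotas Red 5.191, Blue 2.438, Green 2.513, Gold 2.478, Silver 5.502.
Geometric-mean thresholds: Red √(5·6)=5.477, Blue √(2·3)=2.449, Green √(2·3)=2.449, Gold √(2·3)=2.449, Silver √(5·6)=5.477.
Each quota rounded against its threshold gives Red 5, Blue 2, Green 3, Gold 3, Silver 6 (total 19).

Red=5; Blue=2; Green=3; Gold=3; Silver=6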